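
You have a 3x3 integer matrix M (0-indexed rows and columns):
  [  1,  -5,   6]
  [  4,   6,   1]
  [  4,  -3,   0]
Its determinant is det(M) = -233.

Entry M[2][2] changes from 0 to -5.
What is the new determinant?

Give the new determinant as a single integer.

det is linear in row 2: changing M[2][2] by delta changes det by delta * cofactor(2,2).
Cofactor C_22 = (-1)^(2+2) * minor(2,2) = 26
Entry delta = -5 - 0 = -5
Det delta = -5 * 26 = -130
New det = -233 + -130 = -363

Answer: -363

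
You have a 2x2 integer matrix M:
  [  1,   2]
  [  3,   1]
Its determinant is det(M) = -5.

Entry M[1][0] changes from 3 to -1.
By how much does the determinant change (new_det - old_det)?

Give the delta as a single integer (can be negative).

Answer: 8

Derivation:
Cofactor C_10 = -2
Entry delta = -1 - 3 = -4
Det delta = entry_delta * cofactor = -4 * -2 = 8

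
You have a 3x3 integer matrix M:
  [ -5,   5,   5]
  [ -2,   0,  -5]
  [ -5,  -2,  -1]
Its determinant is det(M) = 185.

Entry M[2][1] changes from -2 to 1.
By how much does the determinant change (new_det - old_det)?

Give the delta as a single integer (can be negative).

Cofactor C_21 = -35
Entry delta = 1 - -2 = 3
Det delta = entry_delta * cofactor = 3 * -35 = -105

Answer: -105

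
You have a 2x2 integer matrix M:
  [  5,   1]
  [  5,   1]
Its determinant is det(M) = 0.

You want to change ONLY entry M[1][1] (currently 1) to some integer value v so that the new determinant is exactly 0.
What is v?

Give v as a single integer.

Answer: 1

Derivation:
det is linear in entry M[1][1]: det = old_det + (v - 1) * C_11
Cofactor C_11 = 5
Want det = 0: 0 + (v - 1) * 5 = 0
  (v - 1) = 0 / 5 = 0
  v = 1 + (0) = 1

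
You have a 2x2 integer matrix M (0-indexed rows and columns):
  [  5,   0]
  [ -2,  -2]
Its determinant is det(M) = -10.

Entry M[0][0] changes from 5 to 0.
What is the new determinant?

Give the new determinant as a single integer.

Answer: 0

Derivation:
det is linear in row 0: changing M[0][0] by delta changes det by delta * cofactor(0,0).
Cofactor C_00 = (-1)^(0+0) * minor(0,0) = -2
Entry delta = 0 - 5 = -5
Det delta = -5 * -2 = 10
New det = -10 + 10 = 0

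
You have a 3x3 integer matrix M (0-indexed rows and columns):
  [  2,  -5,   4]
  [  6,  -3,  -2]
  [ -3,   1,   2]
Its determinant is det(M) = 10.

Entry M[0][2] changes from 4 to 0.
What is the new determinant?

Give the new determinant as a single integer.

det is linear in row 0: changing M[0][2] by delta changes det by delta * cofactor(0,2).
Cofactor C_02 = (-1)^(0+2) * minor(0,2) = -3
Entry delta = 0 - 4 = -4
Det delta = -4 * -3 = 12
New det = 10 + 12 = 22

Answer: 22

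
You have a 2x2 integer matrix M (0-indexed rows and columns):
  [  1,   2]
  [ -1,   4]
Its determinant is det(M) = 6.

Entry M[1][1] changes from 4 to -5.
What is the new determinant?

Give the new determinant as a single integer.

det is linear in row 1: changing M[1][1] by delta changes det by delta * cofactor(1,1).
Cofactor C_11 = (-1)^(1+1) * minor(1,1) = 1
Entry delta = -5 - 4 = -9
Det delta = -9 * 1 = -9
New det = 6 + -9 = -3

Answer: -3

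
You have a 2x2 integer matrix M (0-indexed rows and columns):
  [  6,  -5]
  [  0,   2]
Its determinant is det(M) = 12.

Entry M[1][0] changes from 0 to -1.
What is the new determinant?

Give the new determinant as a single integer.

Answer: 7

Derivation:
det is linear in row 1: changing M[1][0] by delta changes det by delta * cofactor(1,0).
Cofactor C_10 = (-1)^(1+0) * minor(1,0) = 5
Entry delta = -1 - 0 = -1
Det delta = -1 * 5 = -5
New det = 12 + -5 = 7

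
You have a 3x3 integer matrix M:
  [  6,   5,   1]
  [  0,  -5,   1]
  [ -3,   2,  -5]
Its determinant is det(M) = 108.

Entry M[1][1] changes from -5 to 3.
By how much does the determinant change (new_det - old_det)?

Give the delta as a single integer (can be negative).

Cofactor C_11 = -27
Entry delta = 3 - -5 = 8
Det delta = entry_delta * cofactor = 8 * -27 = -216

Answer: -216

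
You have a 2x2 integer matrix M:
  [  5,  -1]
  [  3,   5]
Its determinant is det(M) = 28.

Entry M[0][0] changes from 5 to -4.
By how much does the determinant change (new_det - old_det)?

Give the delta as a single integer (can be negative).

Cofactor C_00 = 5
Entry delta = -4 - 5 = -9
Det delta = entry_delta * cofactor = -9 * 5 = -45

Answer: -45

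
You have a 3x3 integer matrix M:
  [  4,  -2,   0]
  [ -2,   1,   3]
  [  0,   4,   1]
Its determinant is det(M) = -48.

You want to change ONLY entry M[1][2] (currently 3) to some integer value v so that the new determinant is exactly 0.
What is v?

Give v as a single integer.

Answer: 0

Derivation:
det is linear in entry M[1][2]: det = old_det + (v - 3) * C_12
Cofactor C_12 = -16
Want det = 0: -48 + (v - 3) * -16 = 0
  (v - 3) = 48 / -16 = -3
  v = 3 + (-3) = 0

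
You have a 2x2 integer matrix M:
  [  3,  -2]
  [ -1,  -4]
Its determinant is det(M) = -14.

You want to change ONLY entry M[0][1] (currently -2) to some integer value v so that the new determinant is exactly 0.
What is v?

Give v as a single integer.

det is linear in entry M[0][1]: det = old_det + (v - -2) * C_01
Cofactor C_01 = 1
Want det = 0: -14 + (v - -2) * 1 = 0
  (v - -2) = 14 / 1 = 14
  v = -2 + (14) = 12

Answer: 12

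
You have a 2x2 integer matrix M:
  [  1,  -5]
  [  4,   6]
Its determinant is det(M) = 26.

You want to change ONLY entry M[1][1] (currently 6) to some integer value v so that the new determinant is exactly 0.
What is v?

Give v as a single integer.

Answer: -20

Derivation:
det is linear in entry M[1][1]: det = old_det + (v - 6) * C_11
Cofactor C_11 = 1
Want det = 0: 26 + (v - 6) * 1 = 0
  (v - 6) = -26 / 1 = -26
  v = 6 + (-26) = -20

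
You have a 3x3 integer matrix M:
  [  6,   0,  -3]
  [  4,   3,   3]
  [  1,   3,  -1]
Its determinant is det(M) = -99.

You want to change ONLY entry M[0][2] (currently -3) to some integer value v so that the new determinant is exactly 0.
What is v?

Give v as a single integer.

Answer: 8

Derivation:
det is linear in entry M[0][2]: det = old_det + (v - -3) * C_02
Cofactor C_02 = 9
Want det = 0: -99 + (v - -3) * 9 = 0
  (v - -3) = 99 / 9 = 11
  v = -3 + (11) = 8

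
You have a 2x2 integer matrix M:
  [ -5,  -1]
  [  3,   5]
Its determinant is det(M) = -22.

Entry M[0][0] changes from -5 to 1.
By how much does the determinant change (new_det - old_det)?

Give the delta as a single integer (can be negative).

Cofactor C_00 = 5
Entry delta = 1 - -5 = 6
Det delta = entry_delta * cofactor = 6 * 5 = 30

Answer: 30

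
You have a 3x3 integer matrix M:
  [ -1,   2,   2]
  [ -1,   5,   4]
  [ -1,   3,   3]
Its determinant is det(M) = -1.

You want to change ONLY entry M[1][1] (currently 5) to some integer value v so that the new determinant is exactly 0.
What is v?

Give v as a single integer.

det is linear in entry M[1][1]: det = old_det + (v - 5) * C_11
Cofactor C_11 = -1
Want det = 0: -1 + (v - 5) * -1 = 0
  (v - 5) = 1 / -1 = -1
  v = 5 + (-1) = 4

Answer: 4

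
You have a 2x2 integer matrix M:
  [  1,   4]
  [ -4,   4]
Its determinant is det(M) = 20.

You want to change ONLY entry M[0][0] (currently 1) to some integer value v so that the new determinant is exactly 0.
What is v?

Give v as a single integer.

det is linear in entry M[0][0]: det = old_det + (v - 1) * C_00
Cofactor C_00 = 4
Want det = 0: 20 + (v - 1) * 4 = 0
  (v - 1) = -20 / 4 = -5
  v = 1 + (-5) = -4

Answer: -4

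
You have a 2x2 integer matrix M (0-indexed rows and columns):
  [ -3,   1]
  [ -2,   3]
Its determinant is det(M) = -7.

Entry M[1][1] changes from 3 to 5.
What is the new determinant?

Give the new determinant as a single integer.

det is linear in row 1: changing M[1][1] by delta changes det by delta * cofactor(1,1).
Cofactor C_11 = (-1)^(1+1) * minor(1,1) = -3
Entry delta = 5 - 3 = 2
Det delta = 2 * -3 = -6
New det = -7 + -6 = -13

Answer: -13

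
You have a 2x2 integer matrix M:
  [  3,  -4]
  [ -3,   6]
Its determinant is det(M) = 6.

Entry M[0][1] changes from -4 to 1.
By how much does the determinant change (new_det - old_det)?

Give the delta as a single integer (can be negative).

Cofactor C_01 = 3
Entry delta = 1 - -4 = 5
Det delta = entry_delta * cofactor = 5 * 3 = 15

Answer: 15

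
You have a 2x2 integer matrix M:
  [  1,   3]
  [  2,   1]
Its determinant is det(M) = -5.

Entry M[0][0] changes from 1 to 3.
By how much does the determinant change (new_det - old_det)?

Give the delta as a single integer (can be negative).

Cofactor C_00 = 1
Entry delta = 3 - 1 = 2
Det delta = entry_delta * cofactor = 2 * 1 = 2

Answer: 2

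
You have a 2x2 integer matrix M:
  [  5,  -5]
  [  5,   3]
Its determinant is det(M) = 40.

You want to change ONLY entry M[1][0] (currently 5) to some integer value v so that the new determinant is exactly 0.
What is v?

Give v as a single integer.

Answer: -3

Derivation:
det is linear in entry M[1][0]: det = old_det + (v - 5) * C_10
Cofactor C_10 = 5
Want det = 0: 40 + (v - 5) * 5 = 0
  (v - 5) = -40 / 5 = -8
  v = 5 + (-8) = -3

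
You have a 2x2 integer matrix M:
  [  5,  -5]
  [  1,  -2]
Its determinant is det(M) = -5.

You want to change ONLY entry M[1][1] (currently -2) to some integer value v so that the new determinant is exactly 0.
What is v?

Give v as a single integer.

Answer: -1

Derivation:
det is linear in entry M[1][1]: det = old_det + (v - -2) * C_11
Cofactor C_11 = 5
Want det = 0: -5 + (v - -2) * 5 = 0
  (v - -2) = 5 / 5 = 1
  v = -2 + (1) = -1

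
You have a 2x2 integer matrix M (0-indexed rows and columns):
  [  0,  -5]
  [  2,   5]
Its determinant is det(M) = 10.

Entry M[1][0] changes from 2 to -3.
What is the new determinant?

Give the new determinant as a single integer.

det is linear in row 1: changing M[1][0] by delta changes det by delta * cofactor(1,0).
Cofactor C_10 = (-1)^(1+0) * minor(1,0) = 5
Entry delta = -3 - 2 = -5
Det delta = -5 * 5 = -25
New det = 10 + -25 = -15

Answer: -15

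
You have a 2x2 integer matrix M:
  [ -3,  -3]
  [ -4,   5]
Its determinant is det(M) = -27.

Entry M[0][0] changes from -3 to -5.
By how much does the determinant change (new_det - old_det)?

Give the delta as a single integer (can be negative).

Answer: -10

Derivation:
Cofactor C_00 = 5
Entry delta = -5 - -3 = -2
Det delta = entry_delta * cofactor = -2 * 5 = -10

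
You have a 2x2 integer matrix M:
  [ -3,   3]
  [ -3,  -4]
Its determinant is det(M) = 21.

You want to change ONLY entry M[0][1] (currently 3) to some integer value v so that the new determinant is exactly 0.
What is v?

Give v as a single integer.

Answer: -4

Derivation:
det is linear in entry M[0][1]: det = old_det + (v - 3) * C_01
Cofactor C_01 = 3
Want det = 0: 21 + (v - 3) * 3 = 0
  (v - 3) = -21 / 3 = -7
  v = 3 + (-7) = -4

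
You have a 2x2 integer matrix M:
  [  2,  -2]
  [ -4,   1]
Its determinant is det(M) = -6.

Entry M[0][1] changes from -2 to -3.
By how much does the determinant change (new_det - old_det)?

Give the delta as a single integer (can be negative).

Cofactor C_01 = 4
Entry delta = -3 - -2 = -1
Det delta = entry_delta * cofactor = -1 * 4 = -4

Answer: -4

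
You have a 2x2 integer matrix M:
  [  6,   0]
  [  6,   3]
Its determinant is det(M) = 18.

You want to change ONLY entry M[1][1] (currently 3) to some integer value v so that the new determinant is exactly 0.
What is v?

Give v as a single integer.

det is linear in entry M[1][1]: det = old_det + (v - 3) * C_11
Cofactor C_11 = 6
Want det = 0: 18 + (v - 3) * 6 = 0
  (v - 3) = -18 / 6 = -3
  v = 3 + (-3) = 0

Answer: 0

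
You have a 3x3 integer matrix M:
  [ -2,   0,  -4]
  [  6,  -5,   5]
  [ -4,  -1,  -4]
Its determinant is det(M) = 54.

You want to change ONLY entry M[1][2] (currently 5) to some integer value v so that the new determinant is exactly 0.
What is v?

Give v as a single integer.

Answer: 32

Derivation:
det is linear in entry M[1][2]: det = old_det + (v - 5) * C_12
Cofactor C_12 = -2
Want det = 0: 54 + (v - 5) * -2 = 0
  (v - 5) = -54 / -2 = 27
  v = 5 + (27) = 32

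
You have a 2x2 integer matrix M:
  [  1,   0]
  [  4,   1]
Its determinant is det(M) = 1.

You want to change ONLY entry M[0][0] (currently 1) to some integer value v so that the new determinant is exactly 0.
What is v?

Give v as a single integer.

det is linear in entry M[0][0]: det = old_det + (v - 1) * C_00
Cofactor C_00 = 1
Want det = 0: 1 + (v - 1) * 1 = 0
  (v - 1) = -1 / 1 = -1
  v = 1 + (-1) = 0

Answer: 0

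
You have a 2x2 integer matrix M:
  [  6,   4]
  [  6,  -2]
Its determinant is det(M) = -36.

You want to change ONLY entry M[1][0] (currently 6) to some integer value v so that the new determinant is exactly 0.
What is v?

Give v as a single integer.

Answer: -3

Derivation:
det is linear in entry M[1][0]: det = old_det + (v - 6) * C_10
Cofactor C_10 = -4
Want det = 0: -36 + (v - 6) * -4 = 0
  (v - 6) = 36 / -4 = -9
  v = 6 + (-9) = -3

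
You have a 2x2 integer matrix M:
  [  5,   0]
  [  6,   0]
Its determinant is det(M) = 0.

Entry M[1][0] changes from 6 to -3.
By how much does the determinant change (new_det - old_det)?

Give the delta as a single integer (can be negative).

Cofactor C_10 = 0
Entry delta = -3 - 6 = -9
Det delta = entry_delta * cofactor = -9 * 0 = 0

Answer: 0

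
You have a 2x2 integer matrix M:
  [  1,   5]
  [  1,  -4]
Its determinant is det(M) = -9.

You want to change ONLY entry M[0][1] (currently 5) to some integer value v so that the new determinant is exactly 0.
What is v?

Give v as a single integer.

det is linear in entry M[0][1]: det = old_det + (v - 5) * C_01
Cofactor C_01 = -1
Want det = 0: -9 + (v - 5) * -1 = 0
  (v - 5) = 9 / -1 = -9
  v = 5 + (-9) = -4

Answer: -4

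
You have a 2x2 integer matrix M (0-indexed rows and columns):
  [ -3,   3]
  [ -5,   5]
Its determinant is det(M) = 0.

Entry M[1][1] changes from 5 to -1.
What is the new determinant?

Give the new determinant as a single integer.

det is linear in row 1: changing M[1][1] by delta changes det by delta * cofactor(1,1).
Cofactor C_11 = (-1)^(1+1) * minor(1,1) = -3
Entry delta = -1 - 5 = -6
Det delta = -6 * -3 = 18
New det = 0 + 18 = 18

Answer: 18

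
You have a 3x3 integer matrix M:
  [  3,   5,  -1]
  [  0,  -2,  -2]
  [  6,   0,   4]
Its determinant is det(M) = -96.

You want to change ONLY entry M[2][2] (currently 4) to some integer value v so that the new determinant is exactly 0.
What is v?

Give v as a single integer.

Answer: -12

Derivation:
det is linear in entry M[2][2]: det = old_det + (v - 4) * C_22
Cofactor C_22 = -6
Want det = 0: -96 + (v - 4) * -6 = 0
  (v - 4) = 96 / -6 = -16
  v = 4 + (-16) = -12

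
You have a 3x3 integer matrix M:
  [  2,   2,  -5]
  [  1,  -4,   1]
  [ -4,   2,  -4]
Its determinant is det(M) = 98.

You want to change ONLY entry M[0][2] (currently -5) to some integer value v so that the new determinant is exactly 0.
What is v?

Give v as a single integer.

det is linear in entry M[0][2]: det = old_det + (v - -5) * C_02
Cofactor C_02 = -14
Want det = 0: 98 + (v - -5) * -14 = 0
  (v - -5) = -98 / -14 = 7
  v = -5 + (7) = 2

Answer: 2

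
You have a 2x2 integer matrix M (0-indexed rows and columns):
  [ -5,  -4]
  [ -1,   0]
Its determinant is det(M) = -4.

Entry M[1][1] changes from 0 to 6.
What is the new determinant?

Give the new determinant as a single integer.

det is linear in row 1: changing M[1][1] by delta changes det by delta * cofactor(1,1).
Cofactor C_11 = (-1)^(1+1) * minor(1,1) = -5
Entry delta = 6 - 0 = 6
Det delta = 6 * -5 = -30
New det = -4 + -30 = -34

Answer: -34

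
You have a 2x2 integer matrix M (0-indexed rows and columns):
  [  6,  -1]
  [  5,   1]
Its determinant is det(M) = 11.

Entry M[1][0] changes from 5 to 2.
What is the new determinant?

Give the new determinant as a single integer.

det is linear in row 1: changing M[1][0] by delta changes det by delta * cofactor(1,0).
Cofactor C_10 = (-1)^(1+0) * minor(1,0) = 1
Entry delta = 2 - 5 = -3
Det delta = -3 * 1 = -3
New det = 11 + -3 = 8

Answer: 8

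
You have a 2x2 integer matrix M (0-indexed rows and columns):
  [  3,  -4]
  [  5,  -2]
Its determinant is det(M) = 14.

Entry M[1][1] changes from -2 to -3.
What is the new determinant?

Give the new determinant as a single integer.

Answer: 11

Derivation:
det is linear in row 1: changing M[1][1] by delta changes det by delta * cofactor(1,1).
Cofactor C_11 = (-1)^(1+1) * minor(1,1) = 3
Entry delta = -3 - -2 = -1
Det delta = -1 * 3 = -3
New det = 14 + -3 = 11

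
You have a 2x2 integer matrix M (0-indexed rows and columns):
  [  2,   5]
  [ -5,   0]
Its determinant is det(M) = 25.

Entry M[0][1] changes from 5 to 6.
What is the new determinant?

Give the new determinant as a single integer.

det is linear in row 0: changing M[0][1] by delta changes det by delta * cofactor(0,1).
Cofactor C_01 = (-1)^(0+1) * minor(0,1) = 5
Entry delta = 6 - 5 = 1
Det delta = 1 * 5 = 5
New det = 25 + 5 = 30

Answer: 30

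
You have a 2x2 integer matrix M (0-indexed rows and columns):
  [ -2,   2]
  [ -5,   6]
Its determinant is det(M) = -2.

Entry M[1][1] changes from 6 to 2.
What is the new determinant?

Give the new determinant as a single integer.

det is linear in row 1: changing M[1][1] by delta changes det by delta * cofactor(1,1).
Cofactor C_11 = (-1)^(1+1) * minor(1,1) = -2
Entry delta = 2 - 6 = -4
Det delta = -4 * -2 = 8
New det = -2 + 8 = 6

Answer: 6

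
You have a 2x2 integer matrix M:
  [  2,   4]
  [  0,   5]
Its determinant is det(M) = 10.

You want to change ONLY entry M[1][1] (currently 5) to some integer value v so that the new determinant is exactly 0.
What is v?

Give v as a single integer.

Answer: 0

Derivation:
det is linear in entry M[1][1]: det = old_det + (v - 5) * C_11
Cofactor C_11 = 2
Want det = 0: 10 + (v - 5) * 2 = 0
  (v - 5) = -10 / 2 = -5
  v = 5 + (-5) = 0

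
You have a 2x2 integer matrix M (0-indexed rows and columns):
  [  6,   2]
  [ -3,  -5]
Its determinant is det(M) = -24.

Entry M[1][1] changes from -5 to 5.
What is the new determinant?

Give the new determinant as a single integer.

Answer: 36

Derivation:
det is linear in row 1: changing M[1][1] by delta changes det by delta * cofactor(1,1).
Cofactor C_11 = (-1)^(1+1) * minor(1,1) = 6
Entry delta = 5 - -5 = 10
Det delta = 10 * 6 = 60
New det = -24 + 60 = 36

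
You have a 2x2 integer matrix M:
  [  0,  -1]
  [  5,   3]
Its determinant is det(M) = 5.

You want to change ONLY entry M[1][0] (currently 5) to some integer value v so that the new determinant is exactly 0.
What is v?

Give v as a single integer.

Answer: 0

Derivation:
det is linear in entry M[1][0]: det = old_det + (v - 5) * C_10
Cofactor C_10 = 1
Want det = 0: 5 + (v - 5) * 1 = 0
  (v - 5) = -5 / 1 = -5
  v = 5 + (-5) = 0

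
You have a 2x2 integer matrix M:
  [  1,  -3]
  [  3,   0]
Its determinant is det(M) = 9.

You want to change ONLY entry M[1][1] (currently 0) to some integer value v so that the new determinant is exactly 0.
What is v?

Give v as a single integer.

Answer: -9

Derivation:
det is linear in entry M[1][1]: det = old_det + (v - 0) * C_11
Cofactor C_11 = 1
Want det = 0: 9 + (v - 0) * 1 = 0
  (v - 0) = -9 / 1 = -9
  v = 0 + (-9) = -9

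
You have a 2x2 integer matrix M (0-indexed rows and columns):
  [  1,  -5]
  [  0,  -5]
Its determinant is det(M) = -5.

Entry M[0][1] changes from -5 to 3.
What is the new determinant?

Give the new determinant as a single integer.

det is linear in row 0: changing M[0][1] by delta changes det by delta * cofactor(0,1).
Cofactor C_01 = (-1)^(0+1) * minor(0,1) = 0
Entry delta = 3 - -5 = 8
Det delta = 8 * 0 = 0
New det = -5 + 0 = -5

Answer: -5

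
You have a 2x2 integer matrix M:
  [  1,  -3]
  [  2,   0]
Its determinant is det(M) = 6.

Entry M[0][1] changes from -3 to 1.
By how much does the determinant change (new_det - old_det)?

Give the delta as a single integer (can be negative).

Answer: -8

Derivation:
Cofactor C_01 = -2
Entry delta = 1 - -3 = 4
Det delta = entry_delta * cofactor = 4 * -2 = -8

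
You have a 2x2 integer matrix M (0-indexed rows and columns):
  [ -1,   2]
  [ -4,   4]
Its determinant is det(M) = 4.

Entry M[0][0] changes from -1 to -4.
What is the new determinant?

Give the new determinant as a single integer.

Answer: -8

Derivation:
det is linear in row 0: changing M[0][0] by delta changes det by delta * cofactor(0,0).
Cofactor C_00 = (-1)^(0+0) * minor(0,0) = 4
Entry delta = -4 - -1 = -3
Det delta = -3 * 4 = -12
New det = 4 + -12 = -8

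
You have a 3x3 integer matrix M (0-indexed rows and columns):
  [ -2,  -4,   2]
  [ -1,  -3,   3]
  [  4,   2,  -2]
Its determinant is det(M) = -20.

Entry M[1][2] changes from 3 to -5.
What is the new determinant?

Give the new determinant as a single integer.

det is linear in row 1: changing M[1][2] by delta changes det by delta * cofactor(1,2).
Cofactor C_12 = (-1)^(1+2) * minor(1,2) = -12
Entry delta = -5 - 3 = -8
Det delta = -8 * -12 = 96
New det = -20 + 96 = 76

Answer: 76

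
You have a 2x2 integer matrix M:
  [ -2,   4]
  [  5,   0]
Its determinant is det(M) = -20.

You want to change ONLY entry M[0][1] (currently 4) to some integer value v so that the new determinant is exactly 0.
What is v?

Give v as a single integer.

Answer: 0

Derivation:
det is linear in entry M[0][1]: det = old_det + (v - 4) * C_01
Cofactor C_01 = -5
Want det = 0: -20 + (v - 4) * -5 = 0
  (v - 4) = 20 / -5 = -4
  v = 4 + (-4) = 0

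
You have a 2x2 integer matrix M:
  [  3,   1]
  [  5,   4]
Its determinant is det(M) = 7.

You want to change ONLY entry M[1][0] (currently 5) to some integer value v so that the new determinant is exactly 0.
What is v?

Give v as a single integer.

det is linear in entry M[1][0]: det = old_det + (v - 5) * C_10
Cofactor C_10 = -1
Want det = 0: 7 + (v - 5) * -1 = 0
  (v - 5) = -7 / -1 = 7
  v = 5 + (7) = 12

Answer: 12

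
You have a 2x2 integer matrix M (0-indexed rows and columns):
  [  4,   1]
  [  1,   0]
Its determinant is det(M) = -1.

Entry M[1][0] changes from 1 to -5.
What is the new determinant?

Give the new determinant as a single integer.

det is linear in row 1: changing M[1][0] by delta changes det by delta * cofactor(1,0).
Cofactor C_10 = (-1)^(1+0) * minor(1,0) = -1
Entry delta = -5 - 1 = -6
Det delta = -6 * -1 = 6
New det = -1 + 6 = 5

Answer: 5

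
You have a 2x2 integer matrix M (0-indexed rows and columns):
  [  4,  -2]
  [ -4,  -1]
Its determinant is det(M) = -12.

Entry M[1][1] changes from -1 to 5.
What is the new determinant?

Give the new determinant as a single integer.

det is linear in row 1: changing M[1][1] by delta changes det by delta * cofactor(1,1).
Cofactor C_11 = (-1)^(1+1) * minor(1,1) = 4
Entry delta = 5 - -1 = 6
Det delta = 6 * 4 = 24
New det = -12 + 24 = 12

Answer: 12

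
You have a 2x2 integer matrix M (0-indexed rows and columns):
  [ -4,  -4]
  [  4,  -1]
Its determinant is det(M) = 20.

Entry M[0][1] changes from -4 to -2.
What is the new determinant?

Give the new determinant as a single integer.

Answer: 12

Derivation:
det is linear in row 0: changing M[0][1] by delta changes det by delta * cofactor(0,1).
Cofactor C_01 = (-1)^(0+1) * minor(0,1) = -4
Entry delta = -2 - -4 = 2
Det delta = 2 * -4 = -8
New det = 20 + -8 = 12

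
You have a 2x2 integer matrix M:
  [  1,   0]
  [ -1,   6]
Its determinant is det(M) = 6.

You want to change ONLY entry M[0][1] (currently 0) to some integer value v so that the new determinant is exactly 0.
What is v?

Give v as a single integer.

Answer: -6

Derivation:
det is linear in entry M[0][1]: det = old_det + (v - 0) * C_01
Cofactor C_01 = 1
Want det = 0: 6 + (v - 0) * 1 = 0
  (v - 0) = -6 / 1 = -6
  v = 0 + (-6) = -6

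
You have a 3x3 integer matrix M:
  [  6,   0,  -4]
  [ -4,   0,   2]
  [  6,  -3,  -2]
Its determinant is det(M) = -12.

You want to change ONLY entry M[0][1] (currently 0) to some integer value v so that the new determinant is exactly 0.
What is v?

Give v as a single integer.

Answer: 3

Derivation:
det is linear in entry M[0][1]: det = old_det + (v - 0) * C_01
Cofactor C_01 = 4
Want det = 0: -12 + (v - 0) * 4 = 0
  (v - 0) = 12 / 4 = 3
  v = 0 + (3) = 3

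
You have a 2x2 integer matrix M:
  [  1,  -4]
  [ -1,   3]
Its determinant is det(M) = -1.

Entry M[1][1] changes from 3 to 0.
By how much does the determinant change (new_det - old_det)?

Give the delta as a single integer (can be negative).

Answer: -3

Derivation:
Cofactor C_11 = 1
Entry delta = 0 - 3 = -3
Det delta = entry_delta * cofactor = -3 * 1 = -3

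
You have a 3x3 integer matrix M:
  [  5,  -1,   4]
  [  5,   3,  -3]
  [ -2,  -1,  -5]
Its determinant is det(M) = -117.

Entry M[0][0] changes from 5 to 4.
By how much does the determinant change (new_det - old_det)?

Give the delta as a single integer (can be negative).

Cofactor C_00 = -18
Entry delta = 4 - 5 = -1
Det delta = entry_delta * cofactor = -1 * -18 = 18

Answer: 18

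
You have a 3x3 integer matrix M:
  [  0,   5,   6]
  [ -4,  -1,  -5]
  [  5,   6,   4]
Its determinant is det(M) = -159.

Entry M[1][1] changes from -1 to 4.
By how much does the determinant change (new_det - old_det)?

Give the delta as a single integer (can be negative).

Cofactor C_11 = -30
Entry delta = 4 - -1 = 5
Det delta = entry_delta * cofactor = 5 * -30 = -150

Answer: -150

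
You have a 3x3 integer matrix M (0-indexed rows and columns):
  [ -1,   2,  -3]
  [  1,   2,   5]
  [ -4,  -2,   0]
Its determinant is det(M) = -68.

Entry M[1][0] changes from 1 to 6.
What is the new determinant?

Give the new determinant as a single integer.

det is linear in row 1: changing M[1][0] by delta changes det by delta * cofactor(1,0).
Cofactor C_10 = (-1)^(1+0) * minor(1,0) = 6
Entry delta = 6 - 1 = 5
Det delta = 5 * 6 = 30
New det = -68 + 30 = -38

Answer: -38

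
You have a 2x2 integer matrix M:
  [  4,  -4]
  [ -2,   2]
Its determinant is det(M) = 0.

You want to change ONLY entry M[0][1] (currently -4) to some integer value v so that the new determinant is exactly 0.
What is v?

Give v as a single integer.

det is linear in entry M[0][1]: det = old_det + (v - -4) * C_01
Cofactor C_01 = 2
Want det = 0: 0 + (v - -4) * 2 = 0
  (v - -4) = 0 / 2 = 0
  v = -4 + (0) = -4

Answer: -4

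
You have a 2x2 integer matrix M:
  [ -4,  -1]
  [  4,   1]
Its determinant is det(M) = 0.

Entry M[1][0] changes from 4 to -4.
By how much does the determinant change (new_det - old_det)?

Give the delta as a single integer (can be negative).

Cofactor C_10 = 1
Entry delta = -4 - 4 = -8
Det delta = entry_delta * cofactor = -8 * 1 = -8

Answer: -8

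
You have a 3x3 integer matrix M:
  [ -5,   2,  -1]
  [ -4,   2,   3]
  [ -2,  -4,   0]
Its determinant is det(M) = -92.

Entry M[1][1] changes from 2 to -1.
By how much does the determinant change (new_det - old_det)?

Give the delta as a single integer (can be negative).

Cofactor C_11 = -2
Entry delta = -1 - 2 = -3
Det delta = entry_delta * cofactor = -3 * -2 = 6

Answer: 6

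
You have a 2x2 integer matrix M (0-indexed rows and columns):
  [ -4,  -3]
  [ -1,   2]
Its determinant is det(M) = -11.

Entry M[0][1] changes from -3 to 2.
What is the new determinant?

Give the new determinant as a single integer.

det is linear in row 0: changing M[0][1] by delta changes det by delta * cofactor(0,1).
Cofactor C_01 = (-1)^(0+1) * minor(0,1) = 1
Entry delta = 2 - -3 = 5
Det delta = 5 * 1 = 5
New det = -11 + 5 = -6

Answer: -6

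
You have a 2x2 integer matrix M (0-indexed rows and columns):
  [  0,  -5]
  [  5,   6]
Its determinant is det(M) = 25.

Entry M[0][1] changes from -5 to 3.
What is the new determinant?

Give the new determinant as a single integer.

det is linear in row 0: changing M[0][1] by delta changes det by delta * cofactor(0,1).
Cofactor C_01 = (-1)^(0+1) * minor(0,1) = -5
Entry delta = 3 - -5 = 8
Det delta = 8 * -5 = -40
New det = 25 + -40 = -15

Answer: -15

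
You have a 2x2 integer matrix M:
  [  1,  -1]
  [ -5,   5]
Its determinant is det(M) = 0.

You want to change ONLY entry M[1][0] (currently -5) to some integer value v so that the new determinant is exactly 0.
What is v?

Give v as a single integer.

Answer: -5

Derivation:
det is linear in entry M[1][0]: det = old_det + (v - -5) * C_10
Cofactor C_10 = 1
Want det = 0: 0 + (v - -5) * 1 = 0
  (v - -5) = 0 / 1 = 0
  v = -5 + (0) = -5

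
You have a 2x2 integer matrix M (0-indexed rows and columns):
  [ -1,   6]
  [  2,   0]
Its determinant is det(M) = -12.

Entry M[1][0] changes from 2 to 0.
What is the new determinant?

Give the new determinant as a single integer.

Answer: 0

Derivation:
det is linear in row 1: changing M[1][0] by delta changes det by delta * cofactor(1,0).
Cofactor C_10 = (-1)^(1+0) * minor(1,0) = -6
Entry delta = 0 - 2 = -2
Det delta = -2 * -6 = 12
New det = -12 + 12 = 0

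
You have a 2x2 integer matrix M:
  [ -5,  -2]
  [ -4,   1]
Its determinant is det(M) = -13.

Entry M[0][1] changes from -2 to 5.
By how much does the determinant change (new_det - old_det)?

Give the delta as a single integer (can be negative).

Cofactor C_01 = 4
Entry delta = 5 - -2 = 7
Det delta = entry_delta * cofactor = 7 * 4 = 28

Answer: 28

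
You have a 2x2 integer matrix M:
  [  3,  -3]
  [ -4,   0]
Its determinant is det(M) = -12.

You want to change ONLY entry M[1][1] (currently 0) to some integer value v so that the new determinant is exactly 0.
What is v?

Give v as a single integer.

det is linear in entry M[1][1]: det = old_det + (v - 0) * C_11
Cofactor C_11 = 3
Want det = 0: -12 + (v - 0) * 3 = 0
  (v - 0) = 12 / 3 = 4
  v = 0 + (4) = 4

Answer: 4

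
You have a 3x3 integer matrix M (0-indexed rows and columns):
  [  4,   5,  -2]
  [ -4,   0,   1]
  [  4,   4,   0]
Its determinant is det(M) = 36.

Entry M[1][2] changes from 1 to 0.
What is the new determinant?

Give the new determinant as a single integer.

det is linear in row 1: changing M[1][2] by delta changes det by delta * cofactor(1,2).
Cofactor C_12 = (-1)^(1+2) * minor(1,2) = 4
Entry delta = 0 - 1 = -1
Det delta = -1 * 4 = -4
New det = 36 + -4 = 32

Answer: 32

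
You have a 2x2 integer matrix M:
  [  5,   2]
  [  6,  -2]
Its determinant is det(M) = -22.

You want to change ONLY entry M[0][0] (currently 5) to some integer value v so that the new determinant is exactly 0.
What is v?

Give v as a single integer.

det is linear in entry M[0][0]: det = old_det + (v - 5) * C_00
Cofactor C_00 = -2
Want det = 0: -22 + (v - 5) * -2 = 0
  (v - 5) = 22 / -2 = -11
  v = 5 + (-11) = -6

Answer: -6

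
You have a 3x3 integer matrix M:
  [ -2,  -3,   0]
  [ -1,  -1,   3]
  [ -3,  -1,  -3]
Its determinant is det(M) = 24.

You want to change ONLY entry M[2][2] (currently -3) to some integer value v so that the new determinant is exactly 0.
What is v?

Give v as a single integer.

det is linear in entry M[2][2]: det = old_det + (v - -3) * C_22
Cofactor C_22 = -1
Want det = 0: 24 + (v - -3) * -1 = 0
  (v - -3) = -24 / -1 = 24
  v = -3 + (24) = 21

Answer: 21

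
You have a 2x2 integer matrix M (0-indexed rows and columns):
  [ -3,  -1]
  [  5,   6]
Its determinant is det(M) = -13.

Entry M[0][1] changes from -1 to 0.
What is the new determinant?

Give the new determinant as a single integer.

Answer: -18

Derivation:
det is linear in row 0: changing M[0][1] by delta changes det by delta * cofactor(0,1).
Cofactor C_01 = (-1)^(0+1) * minor(0,1) = -5
Entry delta = 0 - -1 = 1
Det delta = 1 * -5 = -5
New det = -13 + -5 = -18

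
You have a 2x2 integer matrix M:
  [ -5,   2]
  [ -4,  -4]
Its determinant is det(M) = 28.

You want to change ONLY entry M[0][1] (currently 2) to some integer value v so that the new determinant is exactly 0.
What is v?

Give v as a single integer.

det is linear in entry M[0][1]: det = old_det + (v - 2) * C_01
Cofactor C_01 = 4
Want det = 0: 28 + (v - 2) * 4 = 0
  (v - 2) = -28 / 4 = -7
  v = 2 + (-7) = -5

Answer: -5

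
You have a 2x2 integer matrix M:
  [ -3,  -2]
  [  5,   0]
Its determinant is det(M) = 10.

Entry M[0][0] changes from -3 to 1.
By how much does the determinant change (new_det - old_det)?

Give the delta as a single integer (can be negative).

Cofactor C_00 = 0
Entry delta = 1 - -3 = 4
Det delta = entry_delta * cofactor = 4 * 0 = 0

Answer: 0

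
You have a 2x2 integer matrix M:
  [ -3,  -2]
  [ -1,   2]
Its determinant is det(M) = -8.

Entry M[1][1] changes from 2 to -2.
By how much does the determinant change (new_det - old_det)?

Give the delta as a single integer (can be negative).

Answer: 12

Derivation:
Cofactor C_11 = -3
Entry delta = -2 - 2 = -4
Det delta = entry_delta * cofactor = -4 * -3 = 12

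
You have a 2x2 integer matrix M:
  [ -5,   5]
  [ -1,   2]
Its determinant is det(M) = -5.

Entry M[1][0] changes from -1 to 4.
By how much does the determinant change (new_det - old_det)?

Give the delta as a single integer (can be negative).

Answer: -25

Derivation:
Cofactor C_10 = -5
Entry delta = 4 - -1 = 5
Det delta = entry_delta * cofactor = 5 * -5 = -25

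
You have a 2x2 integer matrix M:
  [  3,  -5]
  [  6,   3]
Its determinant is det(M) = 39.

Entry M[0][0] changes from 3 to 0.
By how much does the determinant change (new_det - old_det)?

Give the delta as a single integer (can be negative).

Cofactor C_00 = 3
Entry delta = 0 - 3 = -3
Det delta = entry_delta * cofactor = -3 * 3 = -9

Answer: -9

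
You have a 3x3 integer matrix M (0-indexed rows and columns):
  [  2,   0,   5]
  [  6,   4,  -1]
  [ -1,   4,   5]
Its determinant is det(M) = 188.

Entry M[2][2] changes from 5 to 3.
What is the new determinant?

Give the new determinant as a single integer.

Answer: 172

Derivation:
det is linear in row 2: changing M[2][2] by delta changes det by delta * cofactor(2,2).
Cofactor C_22 = (-1)^(2+2) * minor(2,2) = 8
Entry delta = 3 - 5 = -2
Det delta = -2 * 8 = -16
New det = 188 + -16 = 172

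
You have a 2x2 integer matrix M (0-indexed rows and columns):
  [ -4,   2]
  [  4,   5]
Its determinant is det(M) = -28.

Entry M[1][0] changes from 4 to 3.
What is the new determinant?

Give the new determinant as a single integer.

det is linear in row 1: changing M[1][0] by delta changes det by delta * cofactor(1,0).
Cofactor C_10 = (-1)^(1+0) * minor(1,0) = -2
Entry delta = 3 - 4 = -1
Det delta = -1 * -2 = 2
New det = -28 + 2 = -26

Answer: -26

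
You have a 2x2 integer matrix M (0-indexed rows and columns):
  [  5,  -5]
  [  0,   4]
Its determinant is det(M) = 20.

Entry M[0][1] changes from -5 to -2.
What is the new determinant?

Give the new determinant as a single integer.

det is linear in row 0: changing M[0][1] by delta changes det by delta * cofactor(0,1).
Cofactor C_01 = (-1)^(0+1) * minor(0,1) = 0
Entry delta = -2 - -5 = 3
Det delta = 3 * 0 = 0
New det = 20 + 0 = 20

Answer: 20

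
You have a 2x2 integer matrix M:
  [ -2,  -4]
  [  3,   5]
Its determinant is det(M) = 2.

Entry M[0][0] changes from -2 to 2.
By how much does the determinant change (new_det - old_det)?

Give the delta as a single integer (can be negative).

Answer: 20

Derivation:
Cofactor C_00 = 5
Entry delta = 2 - -2 = 4
Det delta = entry_delta * cofactor = 4 * 5 = 20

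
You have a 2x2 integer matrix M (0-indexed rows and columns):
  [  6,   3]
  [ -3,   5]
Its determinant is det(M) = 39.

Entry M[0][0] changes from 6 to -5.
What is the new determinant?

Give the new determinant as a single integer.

det is linear in row 0: changing M[0][0] by delta changes det by delta * cofactor(0,0).
Cofactor C_00 = (-1)^(0+0) * minor(0,0) = 5
Entry delta = -5 - 6 = -11
Det delta = -11 * 5 = -55
New det = 39 + -55 = -16

Answer: -16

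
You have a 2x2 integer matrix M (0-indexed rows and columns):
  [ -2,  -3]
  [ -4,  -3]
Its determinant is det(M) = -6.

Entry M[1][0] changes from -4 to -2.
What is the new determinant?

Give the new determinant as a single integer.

det is linear in row 1: changing M[1][0] by delta changes det by delta * cofactor(1,0).
Cofactor C_10 = (-1)^(1+0) * minor(1,0) = 3
Entry delta = -2 - -4 = 2
Det delta = 2 * 3 = 6
New det = -6 + 6 = 0

Answer: 0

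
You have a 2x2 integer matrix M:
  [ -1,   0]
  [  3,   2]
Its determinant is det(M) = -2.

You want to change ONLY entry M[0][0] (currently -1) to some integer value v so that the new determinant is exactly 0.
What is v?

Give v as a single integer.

det is linear in entry M[0][0]: det = old_det + (v - -1) * C_00
Cofactor C_00 = 2
Want det = 0: -2 + (v - -1) * 2 = 0
  (v - -1) = 2 / 2 = 1
  v = -1 + (1) = 0

Answer: 0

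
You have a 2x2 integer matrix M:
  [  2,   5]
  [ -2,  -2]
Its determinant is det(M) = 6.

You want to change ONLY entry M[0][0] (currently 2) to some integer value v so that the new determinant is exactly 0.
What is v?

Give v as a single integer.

Answer: 5

Derivation:
det is linear in entry M[0][0]: det = old_det + (v - 2) * C_00
Cofactor C_00 = -2
Want det = 0: 6 + (v - 2) * -2 = 0
  (v - 2) = -6 / -2 = 3
  v = 2 + (3) = 5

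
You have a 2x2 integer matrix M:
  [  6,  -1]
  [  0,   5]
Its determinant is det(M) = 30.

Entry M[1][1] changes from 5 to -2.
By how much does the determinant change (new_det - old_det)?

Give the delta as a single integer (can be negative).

Cofactor C_11 = 6
Entry delta = -2 - 5 = -7
Det delta = entry_delta * cofactor = -7 * 6 = -42

Answer: -42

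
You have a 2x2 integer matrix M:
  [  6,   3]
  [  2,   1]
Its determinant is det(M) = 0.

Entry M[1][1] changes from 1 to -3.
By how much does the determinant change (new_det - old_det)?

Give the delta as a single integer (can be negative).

Cofactor C_11 = 6
Entry delta = -3 - 1 = -4
Det delta = entry_delta * cofactor = -4 * 6 = -24

Answer: -24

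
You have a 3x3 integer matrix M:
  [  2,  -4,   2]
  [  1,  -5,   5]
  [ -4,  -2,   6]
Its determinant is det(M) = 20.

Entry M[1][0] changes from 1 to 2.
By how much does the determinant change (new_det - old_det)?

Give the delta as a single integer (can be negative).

Answer: 20

Derivation:
Cofactor C_10 = 20
Entry delta = 2 - 1 = 1
Det delta = entry_delta * cofactor = 1 * 20 = 20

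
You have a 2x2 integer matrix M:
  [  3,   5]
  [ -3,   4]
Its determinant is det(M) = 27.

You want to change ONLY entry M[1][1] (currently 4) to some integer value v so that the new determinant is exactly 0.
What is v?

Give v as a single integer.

Answer: -5

Derivation:
det is linear in entry M[1][1]: det = old_det + (v - 4) * C_11
Cofactor C_11 = 3
Want det = 0: 27 + (v - 4) * 3 = 0
  (v - 4) = -27 / 3 = -9
  v = 4 + (-9) = -5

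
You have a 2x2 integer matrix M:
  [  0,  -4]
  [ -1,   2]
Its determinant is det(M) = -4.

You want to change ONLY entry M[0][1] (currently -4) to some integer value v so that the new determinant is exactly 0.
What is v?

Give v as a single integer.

Answer: 0

Derivation:
det is linear in entry M[0][1]: det = old_det + (v - -4) * C_01
Cofactor C_01 = 1
Want det = 0: -4 + (v - -4) * 1 = 0
  (v - -4) = 4 / 1 = 4
  v = -4 + (4) = 0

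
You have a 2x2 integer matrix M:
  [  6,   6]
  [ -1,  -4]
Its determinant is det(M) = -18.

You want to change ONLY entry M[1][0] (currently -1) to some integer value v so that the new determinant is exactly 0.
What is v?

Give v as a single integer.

det is linear in entry M[1][0]: det = old_det + (v - -1) * C_10
Cofactor C_10 = -6
Want det = 0: -18 + (v - -1) * -6 = 0
  (v - -1) = 18 / -6 = -3
  v = -1 + (-3) = -4

Answer: -4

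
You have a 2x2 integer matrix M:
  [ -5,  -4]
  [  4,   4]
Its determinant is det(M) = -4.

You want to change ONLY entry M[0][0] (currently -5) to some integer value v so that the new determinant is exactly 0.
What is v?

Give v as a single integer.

Answer: -4

Derivation:
det is linear in entry M[0][0]: det = old_det + (v - -5) * C_00
Cofactor C_00 = 4
Want det = 0: -4 + (v - -5) * 4 = 0
  (v - -5) = 4 / 4 = 1
  v = -5 + (1) = -4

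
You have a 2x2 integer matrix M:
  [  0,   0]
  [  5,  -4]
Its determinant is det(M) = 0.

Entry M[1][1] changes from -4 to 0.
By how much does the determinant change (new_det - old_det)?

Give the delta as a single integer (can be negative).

Answer: 0

Derivation:
Cofactor C_11 = 0
Entry delta = 0 - -4 = 4
Det delta = entry_delta * cofactor = 4 * 0 = 0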